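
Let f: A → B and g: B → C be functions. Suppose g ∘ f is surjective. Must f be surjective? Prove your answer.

not surjective

No. Take A = {0, 1}, B = {0, 1, 2, 3}, C = {0}, f(a) = 0 for every a ∈ A, and g(b) = 0 for every b ∈ B.
Then g ∘ f is surjective onto {0}, but 3 ∈ B has no preimage under f, so f is not surjective.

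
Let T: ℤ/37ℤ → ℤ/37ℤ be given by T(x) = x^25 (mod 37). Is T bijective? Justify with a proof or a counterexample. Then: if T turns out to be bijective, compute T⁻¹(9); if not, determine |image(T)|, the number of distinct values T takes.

12

Since 37 is prime, the nonzero elements of ℤ/37ℤ form a cyclic group of order 36.
As gcd(25, 36) = 1, raising to the 25th power is a bijection on this group: if u^25 ≡ v^25 then (uv^{−1})^25 = 1, and the only element of order dividing gcd(25, 36) = 1 is 1, so u = v.
With T(0) = 0 this makes T injective on all of ℤ/37ℤ, hence bijective (finite equal-size domain and codomain). In particular T is bijective.
Since T is bijective, we find the preimage of 9. The inverse of x ↦ x^25 on (ℤ/37ℤ)^× is x ↦ x^13, because 25·13 = 325 = 9·36 + 1 ≡ 1 (mod 36) and x^{36} = 1 for x ≠ 0 (Fermat). So T⁻¹(9) = 9^13 mod 37.
Repeated squaring mod 37: 9^1 ≡ 9, 9^2 ≡ 9² = 81 ≡ 7, 9^4 ≡ 7² = 49 ≡ 12, 9^8 ≡ 12² = 144 ≡ 33. Since 13 = 8 + 4 + 1, 9^13 ≡ 33·12·9: 33·12 = 396 ≡ 26, then 26·9 = 234 ≡ 12. So 9^13 ≡ 12 (mod 37).
Hence T⁻¹(9) = 12.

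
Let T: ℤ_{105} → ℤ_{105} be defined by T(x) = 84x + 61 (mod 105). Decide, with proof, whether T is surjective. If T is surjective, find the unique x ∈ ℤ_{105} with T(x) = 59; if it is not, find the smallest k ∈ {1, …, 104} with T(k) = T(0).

Since gcd(84, 105) = 21, we have 84x ≡ 0 (mod 21) for all x, so T(x) ≡ 19 (mod 21).
But 0 ≢ 19 (mod 21), so 0 ∈ ℤ_{105} has no preimage. Hence T is not surjective.
Since T is not surjective, we find the least positive k with T(k) = T(0): this means 84k ≡ 0 (mod 105), i.e. 105 ∣ 84k. Since gcd(84, 105) = 21, dividing through by 21 this holds exactly when 5 ∣ 4k, and as gcd(4, 5) = 1, exactly when 5 ∣ k.
The smallest positive such k is 5.

5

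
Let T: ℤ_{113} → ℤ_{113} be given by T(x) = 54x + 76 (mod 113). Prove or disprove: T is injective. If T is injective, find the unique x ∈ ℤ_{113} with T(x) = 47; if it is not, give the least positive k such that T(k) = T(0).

By definition, T is injective if T(s) = T(t) implies s = t.
Suppose T(s) = T(t) in ℤ_{113}. Then 54s + 76 ≡ 54t + 76 (mod 113), hence 54(s − t) ≡ 0 (mod 113).
Since gcd(54, 113) = 1, 54 is invertible modulo 113, hence s − t ≡ 0 (mod 113), i.e. s = t.
Hence T is injective.
We now compute 54⁻¹ mod 113 explicitly. Euclid's algorithm: 113 = 2·54 + 5, 54 = 10·5 + 4, 5 = 1·4 + 1; back-substituting gives 1 = 90·54 − 43·113, so 54⁻¹ ≡ 90 (mod 113).
Since T is injective, we find T⁻¹(47): we need 54x ≡ 47 − 76 ≡ 84 (mod 113). Using 54⁻¹ = 90: x ≡ 90·84 = 7560 = 66·113 + 102, so x = 102.
Check: T(102) = 54·102 + 76 = 5584 = 49·113 + 47 ≡ 47 (mod 113).

102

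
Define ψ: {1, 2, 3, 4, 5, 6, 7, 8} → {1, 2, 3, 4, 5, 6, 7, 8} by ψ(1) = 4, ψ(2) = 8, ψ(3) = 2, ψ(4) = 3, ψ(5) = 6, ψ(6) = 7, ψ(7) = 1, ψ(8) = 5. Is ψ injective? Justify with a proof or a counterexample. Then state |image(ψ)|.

8

The values ψ(1), …, ψ(8) are 4, 8, 2, 3, 6, 7, 1, 5 — all distinct.
So ψ(a) = ψ(b) only when a = b, and ψ is injective.
The image of ψ is {1, 2, 3, 4, 5, 6, 7, 8}, which has 8 elements.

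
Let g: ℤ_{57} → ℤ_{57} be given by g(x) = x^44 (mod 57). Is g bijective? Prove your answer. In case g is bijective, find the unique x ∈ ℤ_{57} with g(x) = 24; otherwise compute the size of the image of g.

20

g(8): Repeated squaring mod 57: 8^1 ≡ 8, 8^2 ≡ 8² = 64 ≡ 7, 8^4 ≡ 7² = 49, 8^8 ≡ 49² = 2401 ≡ 7, 8^16 ≡ 7² = 49, 8^32 ≡ 49² = 2401 ≡ 7. Since 44 = 32 + 8 + 4, 8^44 ≡ 7·7·49: 7·7 = 49, then 49·49 = 2401 ≡ 7. So 8^44 ≡ 7 (mod 57).
g(11): Repeated squaring mod 57: 11^1 ≡ 11, 11^2 ≡ 11² = 121 ≡ 7, 11^4 ≡ 7² = 49, 11^8 ≡ 49² = 2401 ≡ 7, 11^16 ≡ 7² = 49, 11^32 ≡ 49² = 2401 ≡ 7. Since 44 = 32 + 8 + 4, 11^44 ≡ 7·7·49: 7·7 = 49, then 49·49 = 2401 ≡ 7. So 11^44 ≡ 7 (mod 57).
So g(8) = g(11) = 7 while 8 ≠ 11, hence g is not injective, hence not bijective.
Since g is not bijective, we determine |image(g)|. Computing x^44 mod 57 for each x (by repeated squaring, reducing mod 57 at every step), the values g(0), g(1), …, g(56) are: 0, 1, 28, 6, 43, 4, 54, 49, 7, 36, 55, 7, 30, 16, 4, 24, 25, 28, 39, 19, 1, 9, 25, 43, 42, 16, 49, 45, 55, 55, 45, 49, 16, 42, 43, 25, 9, 1, 19, 39, 28, 25, 24, 4, 16, 30, 7, 55, 36, 7, 49, 54, 4, 43, 6, 28, 1.
The distinct values are {0, 1, 4, 6, 7, 9, 16, 19, 24, 25, 28, 30, 36, 39, 42, 43, 45, 49, 54, 55}; there are 20 of them.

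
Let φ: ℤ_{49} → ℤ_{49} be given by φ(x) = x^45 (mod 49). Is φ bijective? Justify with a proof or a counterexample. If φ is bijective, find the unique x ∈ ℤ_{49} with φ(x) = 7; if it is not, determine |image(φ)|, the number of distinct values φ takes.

φ(3): Repeated squaring mod 49: 3^1 ≡ 3, 3^2 ≡ 3² = 9, 3^4 ≡ 9² = 81 ≡ 32, 3^8 ≡ 32² = 1024 ≡ 44, 3^16 ≡ 44² = 1936 ≡ 25, 3^32 ≡ 25² = 625 ≡ 37. Since 45 = 32 + 8 + 4 + 1, 3^45 ≡ 37·44·32·3: 37·44 = 1628 ≡ 11, then 11·32 = 352 ≡ 9, then 9·3 = 27. So 3^45 ≡ 27 (mod 49).
φ(5): Repeated squaring mod 49: 5^1 ≡ 5, 5^2 ≡ 5² = 25, 5^4 ≡ 25² = 625 ≡ 37, 5^8 ≡ 37² = 1369 ≡ 46, 5^16 ≡ 46² = 2116 ≡ 9, 5^32 ≡ 9² = 81 ≡ 32. Since 45 = 32 + 8 + 4 + 1, 5^45 ≡ 32·46·37·5: 32·46 = 1472 ≡ 2, then 2·37 = 74 ≡ 25, then 25·5 = 125 ≡ 27. So 5^45 ≡ 27 (mod 49).
So φ(3) = φ(5) = 27 while 3 ≠ 5, therefore φ is not injective, hence not bijective.
Since φ is not bijective, we determine |image(φ)|. Computing x^45 mod 49 for each x (by repeated squaring, reducing mod 49 at every step), the values φ(0), φ(1), …, φ(48) are: 0, 1, 8, 27, 15, 27, 20, 0, 22, 43, 20, 8, 13, 41, 0, 43, 29, 13, 1, 48, 13, 0, 15, 15, 6, 43, 34, 34, 0, 36, 1, 48, 36, 20, 6, 0, 8, 36, 41, 29, 6, 27, 0, 29, 22, 34, 22, 41, 48.
The distinct values are {0, 1, 6, 8, 13, 15, 20, 22, 27, 29, 34, 36, 41, 43, 48}; there are 15 of them.

15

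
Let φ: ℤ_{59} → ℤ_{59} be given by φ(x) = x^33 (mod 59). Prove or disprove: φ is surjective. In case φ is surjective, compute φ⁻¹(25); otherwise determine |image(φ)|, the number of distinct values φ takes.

51

Since 59 is prime, the nonzero elements of ℤ_{59} form a cyclic group of order 58.
As gcd(33, 58) = 1, raising to the 33rd power is a bijection on this group: if u^33 ≡ v^33 then (uv^{−1})^33 = 1, and the only element of order dividing gcd(33, 58) = 1 is 1, so u = v.
With φ(0) = 0 this makes φ injective on all of ℤ_{59}, hence bijective (finite equal-size domain and codomain). In particular φ is surjective.
Since φ is surjective, we find the preimage of 25. The inverse of x ↦ x^33 on (ℤ_{59})^× is x ↦ x^51, because 33·51 = 1683 = 29·58 + 1 ≡ 1 (mod 58) and x^{58} = 1 for x ≠ 0 (Fermat). So φ⁻¹(25) = 25^51 mod 59.
Repeated squaring mod 59: 25^1 ≡ 25, 25^2 ≡ 25² = 625 ≡ 35, 25^4 ≡ 35² = 1225 ≡ 45, 25^8 ≡ 45² = 2025 ≡ 19, 25^16 ≡ 19² = 361 ≡ 7, 25^32 ≡ 7² = 49. Since 51 = 32 + 16 + 2 + 1, 25^51 ≡ 49·7·35·25: 49·7 = 343 ≡ 48, then 48·35 = 1680 ≡ 28, then 28·25 = 700 ≡ 51. So 25^51 ≡ 51 (mod 59).
Hence φ⁻¹(25) = 51.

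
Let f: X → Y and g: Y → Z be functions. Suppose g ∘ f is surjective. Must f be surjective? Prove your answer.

No. Take X = {1, 2, 3}, Y = {1, 2, 3, 4, 5}, Z = {1}, f(a) = 1 for every a ∈ X, and g(b) = 1 for every b ∈ Y.
Then g ∘ f is surjective onto {1}, but 5 ∈ Y has no preimage under f, so f is not surjective.

not surjective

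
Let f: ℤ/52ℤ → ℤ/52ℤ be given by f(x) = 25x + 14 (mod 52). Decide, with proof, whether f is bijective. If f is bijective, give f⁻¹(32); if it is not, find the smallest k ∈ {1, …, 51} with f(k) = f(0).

34

Suppose f(s) = f(t) in ℤ/52ℤ. Then 25s + 14 ≡ 25t + 14 (mod 52), so 25(s − t) ≡ 0 (mod 52).
Since gcd(25, 52) = 1, 25 is invertible modulo 52, so s − t ≡ 0 (mod 52), i.e. s = t.
We now compute 25⁻¹ mod 52 explicitly. Euclid's algorithm: 52 = 2·25 + 2, 25 = 12·2 + 1; back-substituting gives 1 = 25·25 − 12·52, so 25⁻¹ ≡ 25 (mod 52).
Then y ↦ 25(y − 14) is a two-sided inverse to f, so every y ∈ ℤ/52ℤ has a preimage.
Hence f is bijective.
Since f is bijective, we compute f⁻¹(32): solve 25x + 14 ≡ 32 (mod 52), i.e. 25x ≡ 18 (mod 52).
Multiplying by 25⁻¹ = 25 gives x ≡ 25·18 = 450 = 8·52 + 34 ≡ 34 (mod 52).
Check: f(34) = 25·34 + 14 = 864 = 16·52 + 32 ≡ 32 (mod 52).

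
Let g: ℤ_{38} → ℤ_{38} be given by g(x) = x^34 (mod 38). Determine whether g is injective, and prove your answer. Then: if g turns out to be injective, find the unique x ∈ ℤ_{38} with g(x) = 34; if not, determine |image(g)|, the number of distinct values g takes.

20

g(18): Repeated squaring mod 38: 18^1 ≡ 18, 18^2 ≡ 18² = 324 ≡ 20, 18^4 ≡ 20² = 400 ≡ 20, 18^8 ≡ 20² = 400 ≡ 20, 18^16 ≡ 20² = 400 ≡ 20, 18^32 ≡ 20² = 400 ≡ 20. Since 34 = 32 + 2, 18^34 ≡ 20·20: 20·20 = 400 ≡ 20. So 18^34 ≡ 20 (mod 38).
g(20): Repeated squaring mod 38: 20^1 ≡ 20, 20^2 ≡ 20² = 400 ≡ 20, 20^4 ≡ 20² = 400 ≡ 20, 20^8 ≡ 20² = 400 ≡ 20, 20^16 ≡ 20² = 400 ≡ 20, 20^32 ≡ 20² = 400 ≡ 20. Since 34 = 32 + 2, 20^34 ≡ 20·20: 20·20 = 400 ≡ 20. So 20^34 ≡ 20 (mod 38).
So g(18) = g(20) = 20 while 18 ≠ 20, hence g is not injective.
Since g is not injective, we determine |image(g)|. Computing x^34 mod 38 for each x (by repeated squaring, reducing mod 38 at every step), the values g(0), g(1), …, g(37) are: 0, 1, 24, 17, 6, 35, 28, 7, 30, 23, 4, 11, 26, 9, 16, 25, 36, 5, 20, 19, 20, 5, 36, 25, 16, 9, 26, 11, 4, 23, 30, 7, 28, 35, 6, 17, 24, 1.
The distinct values are {0, 1, 4, 5, 6, 7, 9, 11, 16, 17, 19, 20, 23, 24, 25, 26, 28, 30, 35, 36}; there are 20 of them.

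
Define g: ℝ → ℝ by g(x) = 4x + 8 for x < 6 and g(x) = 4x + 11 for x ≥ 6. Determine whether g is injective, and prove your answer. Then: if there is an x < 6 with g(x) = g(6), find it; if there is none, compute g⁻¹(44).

33/4

Both pieces are strictly increasing (slopes 4 and 4), so each is injective on its own interval.
The left piece maps (−∞, 6) onto (−∞, 32); the right piece maps [6, ∞) onto [35, ∞).
These images are disjoint, so no value is attained by both pieces. So g is injective.
Because the two images are disjoint, no x < 6 has g(x) = g(6), so we compute g⁻¹(44): 44 lies in [35, ∞), so solve 4x + 11 = 44: x = (44 − 11)/4 = 33/4.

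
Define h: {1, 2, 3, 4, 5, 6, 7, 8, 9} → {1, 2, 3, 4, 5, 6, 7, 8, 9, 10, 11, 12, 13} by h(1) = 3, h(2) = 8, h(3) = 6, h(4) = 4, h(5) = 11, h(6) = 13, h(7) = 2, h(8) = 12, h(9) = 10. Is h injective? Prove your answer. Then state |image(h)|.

The values h(1), …, h(9) are 3, 8, 6, 4, 11, 13, 2, 12, 10 — all distinct.
So h(u) = h(v) only when u = v, and h is injective.
The image of h is {2, 3, 4, 6, 8, 10, 11, 12, 13}, which has 9 elements.

9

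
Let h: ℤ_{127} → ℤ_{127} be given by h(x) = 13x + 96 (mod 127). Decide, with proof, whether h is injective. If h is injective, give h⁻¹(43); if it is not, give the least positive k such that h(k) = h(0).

35

Recall that h is injective if h(x_1) = h(x_2) implies x_1 = x_2.
Suppose h(x_1) = h(x_2) in ℤ_{127}. Then 13x_1 + 96 ≡ 13x_2 + 96 (mod 127), thus 13(x_1 − x_2) ≡ 0 (mod 127).
Since gcd(13, 127) = 1, 13 is invertible modulo 127, therefore x_1 − x_2 ≡ 0 (mod 127), i.e. x_1 = x_2.
Hence h is injective.
We now compute 13⁻¹ mod 127 explicitly. Euclid's algorithm: 127 = 9·13 + 10, 13 = 1·10 + 3, 10 = 3·3 + 1; back-substituting gives 1 = 88·13 − 9·127, so 13⁻¹ ≡ 88 (mod 127).
Since h is injective, we compute h⁻¹(43): solve 13x + 96 ≡ 43 (mod 127), i.e. 13x ≡ 74 (mod 127).
Multiplying by 13⁻¹ = 88 gives x ≡ 88·74 = 6512 = 51·127 + 35 ≡ 35 (mod 127).
Check: h(35) = 13·35 + 96 = 551 = 4·127 + 43 ≡ 43 (mod 127).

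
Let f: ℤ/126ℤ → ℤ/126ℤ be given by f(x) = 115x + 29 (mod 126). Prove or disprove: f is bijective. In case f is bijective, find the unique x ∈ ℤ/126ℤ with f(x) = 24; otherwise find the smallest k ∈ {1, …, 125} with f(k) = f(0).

By definition, injectivity means: for all s, t in the domain, f(s) = f(t) implies s = t.
If f(s) = f(t), then 115s ≡ 115t (mod 126). Because gcd(115, 126) = 1, we may cancel 115 to get s ≡ t (mod 126).
We now compute 115⁻¹ mod 126 explicitly. Euclid's algorithm: 126 = 1·115 + 11, 115 = 10·11 + 5, 11 = 2·5 + 1; back-substituting gives 1 = 103·115 − 94·126, so 115⁻¹ ≡ 103 (mod 126).
For any y ∈ ℤ/126ℤ, x = 103(y − 29) mod 126 satisfies f(x) = 115·103(y − 29) + 29 ≡ y (since 115·103 ≡ 1 mod 126). So every y has a preimage.
So f is bijective.
Since f is bijective, we find f⁻¹(24): we need 115x ≡ 24 − 29 ≡ 121 (mod 126). Using 115⁻¹ = 103: x ≡ 103·121 = 12463 = 98·126 + 115, so x = 115.
Check: f(115) = 115·115 + 29 = 13254 = 105·126 + 24 ≡ 24 (mod 126).

115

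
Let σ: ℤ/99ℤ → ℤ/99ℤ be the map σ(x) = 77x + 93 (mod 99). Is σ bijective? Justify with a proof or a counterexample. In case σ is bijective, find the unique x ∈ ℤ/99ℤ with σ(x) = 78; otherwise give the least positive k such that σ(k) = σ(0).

9

We have gcd(77, 99) = 11 > 1. Taking s = 0 and t = 9: σ(0) = 93 and σ(9) = 77·9 + 93 = 786 ≡ 93 (mod 99).
So σ(0) = σ(9) while 0 ≠ 9, thus σ is not injective, hence not bijective.
Since σ is not bijective, we find the least positive k with σ(k) = σ(0): this means 77k ≡ 0 (mod 99), i.e. 99 ∣ 77k. Since gcd(77, 99) = 11, dividing through by 11 this holds exactly when 9 ∣ 7k, and as gcd(7, 9) = 1, exactly when 9 ∣ k.
The smallest positive such k is 9.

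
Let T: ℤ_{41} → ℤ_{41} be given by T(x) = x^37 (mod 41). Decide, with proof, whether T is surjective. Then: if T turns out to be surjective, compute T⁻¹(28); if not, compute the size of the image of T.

Since 41 is prime, the nonzero elements of ℤ_{41} form a cyclic group of order 40.
As gcd(37, 40) = 1, raising to the 37th power is a bijection on this group: if u^37 ≡ v^37 then (uv^{−1})^37 = 1, and the only element of order dividing gcd(37, 40) = 1 is 1, so u = v.
With T(0) = 0 this makes T injective on all of ℤ_{41}, hence bijective (finite equal-size domain and codomain). In particular T is surjective.
Since T is surjective, we find the preimage of 28. The inverse of x ↦ x^37 on (ℤ_{41})^× is x ↦ x^13, because 37·13 = 481 = 12·40 + 1 ≡ 1 (mod 40) and x^{40} = 1 for x ≠ 0 (Fermat). So T⁻¹(28) = 28^13 mod 41.
Repeated squaring mod 41: 28^1 ≡ 28, 28^2 ≡ 28² = 784 ≡ 5, 28^4 ≡ 5² = 25, 28^8 ≡ 25² = 625 ≡ 10. Since 13 = 8 + 4 + 1, 28^13 ≡ 10·25·28: 10·25 = 250 ≡ 4, then 4·28 = 112 ≡ 30. So 28^13 ≡ 30 (mod 41).
Hence T⁻¹(28) = 30.

30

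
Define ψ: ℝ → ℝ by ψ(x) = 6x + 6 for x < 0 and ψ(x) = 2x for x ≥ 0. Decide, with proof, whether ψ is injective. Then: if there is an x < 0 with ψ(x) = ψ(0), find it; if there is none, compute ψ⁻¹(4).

Both pieces are strictly increasing (slopes 6 and 2), so each is injective on its own interval.
The left piece maps (−∞, 0) onto (−∞, 6); the right piece maps [0, ∞) onto [0, ∞).
These images overlap. In particular ψ(0) = 0 (right piece), and solving 6x + 6 = 0 on the left piece gives x = −1 < 0.
So ψ(−1) = ψ(0) with −1 ≠ 0, and ψ is not injective. This x = −1 is the requested value below 0.

-1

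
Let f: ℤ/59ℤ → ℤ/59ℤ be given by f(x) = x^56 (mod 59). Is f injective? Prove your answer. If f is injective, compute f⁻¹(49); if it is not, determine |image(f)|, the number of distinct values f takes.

30

f(29): Repeated squaring mod 59: 29^1 ≡ 29, 29^2 ≡ 29² = 841 ≡ 15, 29^4 ≡ 15² = 225 ≡ 48, 29^8 ≡ 48² = 2304 ≡ 3, 29^16 ≡ 3² = 9, 29^32 ≡ 9² = 81 ≡ 22. Since 56 = 32 + 16 + 8, 29^56 ≡ 22·9·3: 22·9 = 198 ≡ 21, then 21·3 = 63 ≡ 4. So 29^56 ≡ 4 (mod 59).
f(30): Repeated squaring mod 59: 30^1 ≡ 30, 30^2 ≡ 30² = 900 ≡ 15, 30^4 ≡ 15² = 225 ≡ 48, 30^8 ≡ 48² = 2304 ≡ 3, 30^16 ≡ 3² = 9, 30^32 ≡ 9² = 81 ≡ 22. Since 56 = 32 + 16 + 8, 30^56 ≡ 22·9·3: 22·9 = 198 ≡ 21, then 21·3 = 63 ≡ 4. So 30^56 ≡ 4 (mod 59).
So f(29) = f(30) = 4 while 29 ≠ 30, therefore f is not injective.
Since f is not injective, we determine |image(f)|. Computing x^56 mod 59 for each x (by repeated squaring, reducing mod 59 at every step), the values f(0), f(1), …, f(58) are: 0, 1, 15, 46, 48, 26, 41, 53, 12, 51, 36, 20, 25, 22, 28, 16, 3, 49, 57, 17, 9, 19, 5, 29, 21, 27, 35, 45, 7, 4, 4, 7, 45, 35, 27, 21, 29, 5, 19, 9, 17, 57, 49, 3, 16, 28, 22, 25, 20, 36, 51, 12, 53, 41, 26, 48, 46, 15, 1.
The distinct values are {0, 1, 3, 4, 5, 7, 9, 12, 15, 16, 17, 19, 20, 21, 22, 25, 26, 27, 28, 29, 35, 36, 41, 45, 46, 48, 49, 51, 53, 57}; there are 30 of them.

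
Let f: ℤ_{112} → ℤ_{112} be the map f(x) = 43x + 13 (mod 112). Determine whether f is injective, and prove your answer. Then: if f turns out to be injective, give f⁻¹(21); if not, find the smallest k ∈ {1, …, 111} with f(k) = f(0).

8

Suppose f(a) = f(b) in ℤ_{112}. Then 43a + 13 ≡ 43b + 13 (mod 112), so 43(a − b) ≡ 0 (mod 112).
Since gcd(43, 112) = 1, 43 is invertible modulo 112, so a − b ≡ 0 (mod 112), i.e. a = b.
Therefore f is injective.
We now compute 43⁻¹ mod 112 explicitly. Euclid's algorithm: 112 = 2·43 + 26, 43 = 1·26 + 17, 26 = 1·17 + 9, 17 = 1·9 + 8, 9 = 1·8 + 1; back-substituting gives 1 = 99·43 − 38·112, so 43⁻¹ ≡ 99 (mod 112).
Since f is injective, we find f⁻¹(21): we need 43x ≡ 21 − 13 ≡ 8 (mod 112). Using 43⁻¹ = 99: x ≡ 99·8 = 792 = 7·112 + 8, so x = 8.
Check: f(8) = 43·8 + 13 = 357 = 3·112 + 21 ≡ 21 (mod 112).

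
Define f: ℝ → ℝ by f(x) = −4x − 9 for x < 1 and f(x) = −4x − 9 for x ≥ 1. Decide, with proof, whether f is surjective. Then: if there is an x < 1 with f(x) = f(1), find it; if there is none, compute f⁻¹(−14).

5/4

Both pieces are strictly decreasing (slopes −4 and −4), so each is injective on its own interval.
The left piece maps (−∞, 1) onto (−13, ∞); the right piece maps [1, ∞) onto (−∞, −13].
These images together cover ℝ, so f is surjective.
Because the two images are disjoint, no x < 1 has f(x) = f(1), so we compute f⁻¹(−14): −14 lies in (−∞, −13], so solve −4x − 9 = −14: x = (−14 + 9)/(−4) = 5/4.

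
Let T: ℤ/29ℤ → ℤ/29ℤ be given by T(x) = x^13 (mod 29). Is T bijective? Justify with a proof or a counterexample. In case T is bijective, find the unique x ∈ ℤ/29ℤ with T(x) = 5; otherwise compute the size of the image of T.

6

Since 29 is prime, the nonzero elements of ℤ/29ℤ form a cyclic group of order 28.
As gcd(13, 28) = 1, raising to the 13th power is a bijection on this group: if u^13 ≡ v^13 then (uv^{−1})^13 = 1, and the only element of order dividing gcd(13, 28) = 1 is 1, so u = v.
With T(0) = 0 this makes T injective on all of ℤ/29ℤ, hence bijective (finite equal-size domain and codomain). In particular T is bijective.
Since T is bijective, we find the preimage of 5. The inverse of x ↦ x^13 on (ℤ/29ℤ)^× is x ↦ x^13, because 13·13 = 169 = 6·28 + 1 ≡ 1 (mod 28) and x^{28} = 1 for x ≠ 0 (Fermat). So T⁻¹(5) = 5^13 mod 29.
Repeated squaring mod 29: 5^1 ≡ 5, 5^2 ≡ 5² = 25, 5^4 ≡ 25² = 625 ≡ 16, 5^8 ≡ 16² = 256 ≡ 24. Since 13 = 8 + 4 + 1, 5^13 ≡ 24·16·5: 24·16 = 384 ≡ 7, then 7·5 = 35 ≡ 6. So 5^13 ≡ 6 (mod 29).
Hence T⁻¹(5) = 6.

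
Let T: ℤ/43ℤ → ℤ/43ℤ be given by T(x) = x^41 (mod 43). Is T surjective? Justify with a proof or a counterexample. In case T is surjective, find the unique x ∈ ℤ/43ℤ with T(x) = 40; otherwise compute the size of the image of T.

Since 43 is prime, the nonzero elements of ℤ/43ℤ form a cyclic group of order 42.
As gcd(41, 42) = 1, raising to the 41st power is a bijection on this group: if a^41 ≡ b^41 then (ab^{−1})^41 = 1, and the only element of order dividing gcd(41, 42) = 1 is 1, so a = b.
With T(0) = 0 this makes T injective on all of ℤ/43ℤ, hence bijective (finite equal-size domain and codomain). In particular T is surjective.
Since T is surjective, we find the preimage of 40. The inverse of x ↦ x^41 on (ℤ/43ℤ)^× is x ↦ x^41, because 41·41 = 1681 = 40·42 + 1 ≡ 1 (mod 42) and x^{42} = 1 for x ≠ 0 (Fermat). So T⁻¹(40) = 40^41 mod 43.
Repeated squaring mod 43: 40^1 ≡ 40, 40^2 ≡ 40² = 1600 ≡ 9, 40^4 ≡ 9² = 81 ≡ 38, 40^8 ≡ 38² = 1444 ≡ 25, 40^16 ≡ 25² = 625 ≡ 23, 40^32 ≡ 23² = 529 ≡ 13. Since 41 = 32 + 8 + 1, 40^41 ≡ 13·25·40: 13·25 = 325 ≡ 24, then 24·40 = 960 ≡ 14. So 40^41 ≡ 14 (mod 43).
Hence T⁻¹(40) = 14.

14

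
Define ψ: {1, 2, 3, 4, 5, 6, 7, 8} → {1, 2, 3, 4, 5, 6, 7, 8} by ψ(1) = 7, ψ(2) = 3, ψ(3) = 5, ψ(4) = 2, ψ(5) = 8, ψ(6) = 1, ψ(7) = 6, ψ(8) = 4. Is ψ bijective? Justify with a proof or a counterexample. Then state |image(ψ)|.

8

The values 7, 3, 5, 2, 8, 1, 6, 4 are a permutation of {1, 2, 3, 4, 5, 6, 7, 8}: each element appears exactly once.
So ψ is injective and surjective, hence bijective.
The image of ψ is {1, 2, 3, 4, 5, 6, 7, 8}, which has 8 elements.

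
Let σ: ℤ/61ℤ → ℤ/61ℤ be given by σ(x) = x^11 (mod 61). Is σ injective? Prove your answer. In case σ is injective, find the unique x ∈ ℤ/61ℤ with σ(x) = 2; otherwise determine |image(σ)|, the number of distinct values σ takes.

35

Since 61 is prime, the nonzero elements of ℤ/61ℤ form a cyclic group of order 60.
As gcd(11, 60) = 1, raising to the 11th power is a bijection on this group: if u^11 ≡ v^11 then (uv^{−1})^11 = 1, and the only element of order dividing gcd(11, 60) = 1 is 1, so u = v.
With σ(0) = 0 this makes σ injective on all of ℤ/61ℤ, hence bijective (finite equal-size domain and codomain). In particular σ is injective.
Since σ is injective, we find the preimage of 2. The inverse of x ↦ x^11 on (ℤ/61ℤ)^× is x ↦ x^11, because 11·11 = 121 = 2·60 + 1 ≡ 1 (mod 60) and x^{60} = 1 for x ≠ 0 (Fermat). So σ⁻¹(2) = 2^11 mod 61.
Repeated squaring mod 61: 2^1 ≡ 2, 2^2 ≡ 2² = 4, 2^4 ≡ 4² = 16, 2^8 ≡ 16² = 256 ≡ 12. Since 11 = 8 + 2 + 1, 2^11 ≡ 12·4·2: 12·4 = 48, then 48·2 = 96 ≡ 35. So 2^11 ≡ 35 (mod 61).
Hence σ⁻¹(2) = 35.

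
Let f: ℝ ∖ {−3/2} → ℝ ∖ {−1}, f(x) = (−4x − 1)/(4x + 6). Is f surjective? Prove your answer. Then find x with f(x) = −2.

For any y ≠ −1, solving y(4x + 6) = −4x − 1 for x gives a well-defined x ≠ −3/2. So f is surjective.
Solving f(x) = −2: cross-multiplying gives −4x − 1 = −2(4x + 6), which rearranges to 4x = −11, so x = −11/4.

-11/4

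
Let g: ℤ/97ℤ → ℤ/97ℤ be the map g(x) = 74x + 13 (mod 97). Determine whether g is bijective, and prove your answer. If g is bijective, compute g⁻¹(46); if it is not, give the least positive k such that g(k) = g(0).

7

By definition, g is injective if g(a) = g(b) implies a = b.
If g(a) = g(b), then 74a ≡ 74b (mod 97). Because gcd(74, 97) = 1, we may cancel 74 to get a ≡ b (mod 97).
We now compute 74⁻¹ mod 97 explicitly. Euclid's algorithm: 97 = 1·74 + 23, 74 = 3·23 + 5, 23 = 4·5 + 3, 5 = 1·3 + 2, 3 = 1·2 + 1; back-substituting gives 1 = 59·74 − 45·97, so 74⁻¹ ≡ 59 (mod 97).
Then y ↦ 59(y − 13) is a two-sided inverse to g, so every y ∈ ℤ/97ℤ has a preimage.
Hence g is bijective.
Since g is bijective, we find g⁻¹(46): we need 74x ≡ 46 − 13 ≡ 33 (mod 97). Using 74⁻¹ = 59: x ≡ 59·33 = 1947 = 20·97 + 7, so x = 7.
Check: g(7) = 74·7 + 13 = 531 = 5·97 + 46 ≡ 46 (mod 97).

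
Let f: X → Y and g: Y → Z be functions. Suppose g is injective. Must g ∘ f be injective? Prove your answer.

No. Take X = {0, 1}, Y = Z = {0, 1}, f(0) = f(1) = 0, and g = identity (injective).
Then (g ∘ f)(0) = (g ∘ f)(1) = 0 with 0 ≠ 1, so g ∘ f is not injective.

not injective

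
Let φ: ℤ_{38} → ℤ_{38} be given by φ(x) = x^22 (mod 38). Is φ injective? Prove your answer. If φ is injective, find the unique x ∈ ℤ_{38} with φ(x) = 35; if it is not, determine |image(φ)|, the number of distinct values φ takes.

φ(18): Repeated squaring mod 38: 18^1 ≡ 18, 18^2 ≡ 18² = 324 ≡ 20, 18^4 ≡ 20² = 400 ≡ 20, 18^8 ≡ 20² = 400 ≡ 20, 18^16 ≡ 20² = 400 ≡ 20. Since 22 = 16 + 4 + 2, 18^22 ≡ 20·20·20: 20·20 = 400 ≡ 20, then 20·20 = 400 ≡ 20. So 18^22 ≡ 20 (mod 38).
φ(20): Repeated squaring mod 38: 20^1 ≡ 20, 20^2 ≡ 20² = 400 ≡ 20, 20^4 ≡ 20² = 400 ≡ 20, 20^8 ≡ 20² = 400 ≡ 20, 20^16 ≡ 20² = 400 ≡ 20. Since 22 = 16 + 4 + 2, 20^22 ≡ 20·20·20: 20·20 = 400 ≡ 20, then 20·20 = 400 ≡ 20. So 20^22 ≡ 20 (mod 38).
So φ(18) = φ(20) = 20 while 18 ≠ 20, thus φ is not injective.
Since φ is not injective, we determine |image(φ)|. Computing x^22 mod 38 for each x (by repeated squaring, reducing mod 38 at every step), the values φ(0), φ(1), …, φ(37) are: 0, 1, 16, 5, 28, 17, 4, 7, 30, 25, 6, 11, 26, 23, 36, 9, 24, 35, 20, 19, 20, 35, 24, 9, 36, 23, 26, 11, 6, 25, 30, 7, 4, 17, 28, 5, 16, 1.
The distinct values are {0, 1, 4, 5, 6, 7, 9, 11, 16, 17, 19, 20, 23, 24, 25, 26, 28, 30, 35, 36}; there are 20 of them.

20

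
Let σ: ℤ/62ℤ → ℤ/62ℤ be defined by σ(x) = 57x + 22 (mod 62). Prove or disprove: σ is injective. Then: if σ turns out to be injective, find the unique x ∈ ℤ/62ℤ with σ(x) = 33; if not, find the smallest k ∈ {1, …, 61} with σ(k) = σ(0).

35

Suppose σ(x_1) = σ(x_2) in ℤ/62ℤ. Then 57x_1 + 22 ≡ 57x_2 + 22 (mod 62), therefore 57(x_1 − x_2) ≡ 0 (mod 62).
Since gcd(57, 62) = 1, 57 is invertible modulo 62, hence x_1 − x_2 ≡ 0 (mod 62), i.e. x_1 = x_2.
Hence σ is injective.
We now compute 57⁻¹ mod 62 explicitly. Euclid's algorithm: 62 = 1·57 + 5, 57 = 11·5 + 2, 5 = 2·2 + 1; back-substituting gives 1 = 37·57 − 34·62, so 57⁻¹ ≡ 37 (mod 62).
Since σ is injective, we find σ⁻¹(33): we need 57x ≡ 33 − 22 ≡ 11 (mod 62). Using 57⁻¹ = 37: x ≡ 37·11 = 407 = 6·62 + 35, so x = 35.
Check: σ(35) = 57·35 + 22 = 2017 = 32·62 + 33 ≡ 33 (mod 62).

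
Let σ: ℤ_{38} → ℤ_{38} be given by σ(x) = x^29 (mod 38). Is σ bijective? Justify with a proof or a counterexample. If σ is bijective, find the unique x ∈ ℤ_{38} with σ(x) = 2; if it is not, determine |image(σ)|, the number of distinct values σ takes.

32

Computing x^29 mod 38 for each x (by repeated squaring, reducing mod 38 at every step), the values σ(0), σ(1), …, σ(37) are: 0, 1, 34, 29, 16, 25, 36, 11, 12, 5, 14, 7, 8, 21, 32, 3, 28, 23, 18, 19, 20, 15, 10, 35, 6, 17, 30, 31, 24, 33, 26, 27, 2, 13, 22, 9, 4, 37.
Every element of ℤ_{38} appears exactly once in this list, so σ is a bijection, and in particular bijective.
Since σ is bijective, we read off the preimage of 2 from the same table: σ(32) = 2, so σ⁻¹(2) = 32.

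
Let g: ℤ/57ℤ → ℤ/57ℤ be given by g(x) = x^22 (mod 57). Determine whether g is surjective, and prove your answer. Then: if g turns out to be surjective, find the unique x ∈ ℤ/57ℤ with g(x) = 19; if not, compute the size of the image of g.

g(8): Repeated squaring mod 57: 8^1 ≡ 8, 8^2 ≡ 8² = 64 ≡ 7, 8^4 ≡ 7² = 49, 8^8 ≡ 49² = 2401 ≡ 7, 8^16 ≡ 7² = 49. Since 22 = 16 + 4 + 2, 8^22 ≡ 49·49·7: 49·49 = 2401 ≡ 7, then 7·7 = 49. So 8^22 ≡ 49 (mod 57).
g(11): Repeated squaring mod 57: 11^1 ≡ 11, 11^2 ≡ 11² = 121 ≡ 7, 11^4 ≡ 7² = 49, 11^8 ≡ 49² = 2401 ≡ 7, 11^16 ≡ 7² = 49. Since 22 = 16 + 4 + 2, 11^22 ≡ 49·49·7: 49·49 = 2401 ≡ 7, then 7·7 = 49. So 11^22 ≡ 49 (mod 57).
So g(8) = g(11) = 49 while 8 ≠ 11, hence g is not injective.
A non-injective map from the 57-element set ℤ/57ℤ to itself takes at most 56 distinct values, so it cannot be surjective. Therefore g is not surjective.
Since g is not surjective, we determine |image(g)|. Computing x^22 mod 57 for each x (by repeated squaring, reducing mod 57 at every step), the values g(0), g(1), …, g(56) are: 0, 1, 16, 24, 28, 55, 42, 7, 49, 6, 25, 49, 45, 4, 55, 9, 43, 16, 39, 19, 1, 54, 43, 28, 36, 4, 7, 30, 25, 25, 30, 7, 4, 36, 28, 43, 54, 1, 19, 39, 16, 43, 9, 55, 4, 45, 49, 25, 6, 49, 7, 42, 55, 28, 24, 16, 1.
The distinct values are {0, 1, 4, 6, 7, 9, 16, 19, 24, 25, 28, 30, 36, 39, 42, 43, 45, 49, 54, 55}; there are 20 of them.

20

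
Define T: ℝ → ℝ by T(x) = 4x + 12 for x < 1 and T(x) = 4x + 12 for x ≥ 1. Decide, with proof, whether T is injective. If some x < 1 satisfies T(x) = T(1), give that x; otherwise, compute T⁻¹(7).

-5/4

Both pieces are strictly increasing (slopes 4 and 4), so each is injective on its own interval.
The left piece maps (−∞, 1) onto (−∞, 16); the right piece maps [1, ∞) onto [16, ∞).
These images are disjoint, so no value is attained by both pieces. Thus T is injective.
Because the two images are disjoint, no x < 1 has T(x) = T(1), so we compute T⁻¹(7): 7 lies in (−∞, 16), so solve 4x + 12 = 7: x = (7 − 12)/4 = −5/4.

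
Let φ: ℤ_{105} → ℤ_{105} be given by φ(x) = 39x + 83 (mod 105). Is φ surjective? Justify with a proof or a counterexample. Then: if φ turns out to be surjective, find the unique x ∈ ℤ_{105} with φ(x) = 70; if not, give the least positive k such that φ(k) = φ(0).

35

Recall: surjectivity means every element of the codomain has a preimage under φ.
Since gcd(39, 105) = 3, we have 39x ≡ 0 (mod 3) for all x, so φ(x) ≡ 2 (mod 3).
But 0 ≢ 2 (mod 3), so 0 ∈ ℤ_{105} has no preimage. Thus φ is not surjective.
Since φ is not surjective, we find the least positive k with φ(k) = φ(0): this means 39k ≡ 0 (mod 105), i.e. 105 ∣ 39k. Since gcd(39, 105) = 3, dividing through by 3 this holds exactly when 35 ∣ 13k, and as gcd(13, 35) = 1, exactly when 35 ∣ k.
The smallest positive such k is 35.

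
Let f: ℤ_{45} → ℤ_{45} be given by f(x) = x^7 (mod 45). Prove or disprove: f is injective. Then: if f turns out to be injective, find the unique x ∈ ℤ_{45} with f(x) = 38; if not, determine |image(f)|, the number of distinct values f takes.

f(0) = 0^7 = 0.
f(15): Repeated squaring mod 45: 15^1 ≡ 15, 15^2 ≡ 15² = 225 ≡ 0, 15^4 ≡ 0² = 0. Since 7 = 4 + 2 + 1, 15^7 ≡ 0·0·15: 0·0 = 0, then 0·15 = 0. So 15^7 ≡ 0 (mod 45).
So f(0) = f(15) = 0 while 0 ≠ 15, hence f is not injective.
Since f is not injective, we determine |image(f)|. Computing x^7 mod 45 for each x (by repeated squaring, reducing mod 45 at every step), the values f(0), f(1), …, f(44) are: 0, 1, 38, 27, 4, 5, 36, 43, 17, 9, 10, 11, 18, 22, 14, 0, 16, 8, 27, 19, 20, 36, 13, 32, 9, 25, 26, 18, 37, 29, 0, 31, 23, 27, 34, 35, 36, 28, 2, 9, 40, 41, 18, 7, 44.
The distinct values are {0, 1, 2, 4, 5, 7, 8, 9, 10, 11, 13, 14, 16, 17, 18, 19, 20, 22, 23, 25, 26, 27, 28, 29, 31, 32, 34, 35, 36, 37, 38, 40, 41, 43, 44}; there are 35 of them.

35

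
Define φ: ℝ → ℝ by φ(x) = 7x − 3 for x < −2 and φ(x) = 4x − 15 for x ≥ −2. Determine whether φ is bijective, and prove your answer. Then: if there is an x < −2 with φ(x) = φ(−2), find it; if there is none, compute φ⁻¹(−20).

Both pieces are strictly increasing (slopes 7 and 4), so each is injective on its own interval.
The left piece maps (−∞, −2) onto (−∞, −17); the right piece maps [−2, ∞) onto [−23, ∞).
These images overlap. In particular φ(−2) = −23 (right piece), and solving 7x − 3 = −23 on the left piece gives x = −20/7 < −2.
So φ(−20/7) = φ(−2) with −20/7 ≠ −2, and φ is not injective, hence not bijective. This x = −20/7 is the requested value below −2.

-20/7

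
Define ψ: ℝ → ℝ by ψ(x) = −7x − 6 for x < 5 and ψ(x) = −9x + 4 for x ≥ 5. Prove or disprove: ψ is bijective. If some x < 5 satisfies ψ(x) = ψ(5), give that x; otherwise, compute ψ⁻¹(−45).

Both pieces are strictly decreasing (slopes −7 and −9), so each is injective on its own interval.
The left piece maps (−∞, 5) onto (−41, ∞); the right piece maps [5, ∞) onto (−∞, −41].
Since −41 = −41, the images partition ℝ: ψ is injective and surjective, hence bijective.
Because the two images are disjoint, no x < 5 has ψ(x) = ψ(5), so we compute ψ⁻¹(−45): −45 lies in (−∞, −41], so solve −9x + 4 = −45: x = (−45 − 4)/(−9) = 49/9.

49/9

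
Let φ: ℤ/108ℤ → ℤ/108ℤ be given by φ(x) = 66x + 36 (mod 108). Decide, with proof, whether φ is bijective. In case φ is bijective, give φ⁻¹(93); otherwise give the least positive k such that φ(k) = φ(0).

18

We have gcd(66, 108) = 6 > 1. Taking x_1 = 0 and x_2 = 18: φ(0) = 36 and φ(18) = 66·18 + 36 = 1224 ≡ 36 (mod 108).
So φ(0) = φ(18) while 0 ≠ 18, therefore φ is not injective, hence not bijective.
Since φ is not bijective, we find the least positive k with φ(k) = φ(0): this means 66k ≡ 0 (mod 108), i.e. 108 ∣ 66k. Since gcd(66, 108) = 6, dividing through by 6 this holds exactly when 18 ∣ 11k, and as gcd(11, 18) = 1, exactly when 18 ∣ k.
The smallest positive such k is 18.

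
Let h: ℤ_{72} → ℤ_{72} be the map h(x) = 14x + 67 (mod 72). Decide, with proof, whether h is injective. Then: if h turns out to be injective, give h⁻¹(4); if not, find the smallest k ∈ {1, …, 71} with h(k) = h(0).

36

Recall: h is injective if h(x_1) = h(x_2) implies x_1 = x_2.
We have gcd(14, 72) = 2 > 1. Taking x_1 = 0 and x_2 = 36: h(0) = 67 and h(36) = 14·36 + 67 = 571 ≡ 67 (mod 72).
So h(0) = h(36) while 0 ≠ 36, so h is not injective.
Since h is not injective, we find the least positive k with h(k) = h(0): this means 14k ≡ 0 (mod 72), i.e. 72 ∣ 14k. Since gcd(14, 72) = 2, dividing through by 2 this holds exactly when 36 ∣ 7k, and as gcd(7, 36) = 1, exactly when 36 ∣ k.
The smallest positive such k is 36.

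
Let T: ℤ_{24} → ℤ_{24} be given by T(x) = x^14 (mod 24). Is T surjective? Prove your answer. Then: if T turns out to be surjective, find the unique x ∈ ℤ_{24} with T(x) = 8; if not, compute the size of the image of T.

T(2): Repeated squaring mod 24: 2^1 ≡ 2, 2^2 ≡ 2² = 4, 2^4 ≡ 4² = 16, 2^8 ≡ 16² = 256 ≡ 16. Since 14 = 8 + 4 + 2, 2^14 ≡ 16·16·4: 16·16 = 256 ≡ 16, then 16·4 = 64 ≡ 16. So 2^14 ≡ 16 (mod 24).
T(4): Repeated squaring mod 24: 4^1 ≡ 4, 4^2 ≡ 4² = 16, 4^4 ≡ 16² = 256 ≡ 16, 4^8 ≡ 16² = 256 ≡ 16. Since 14 = 8 + 4 + 2, 4^14 ≡ 16·16·16: 16·16 = 256 ≡ 16, then 16·16 = 256 ≡ 16. So 4^14 ≡ 16 (mod 24).
So T(2) = T(4) = 16 while 2 ≠ 4, thus T is not injective.
A non-injective map from the 24-element set ℤ_{24} to itself takes at most 23 distinct values, so it cannot be surjective. Thus T is not surjective.
Since T is not surjective, we determine |image(T)|. Computing x^14 mod 24 for each x (by repeated squaring, reducing mod 24 at every step), the values T(0), T(1), …, T(23) are: 0, 1, 16, 9, 16, 1, 0, 1, 16, 9, 16, 1, 0, 1, 16, 9, 16, 1, 0, 1, 16, 9, 16, 1.
The distinct values are {0, 1, 9, 16}; there are 4 of them.

4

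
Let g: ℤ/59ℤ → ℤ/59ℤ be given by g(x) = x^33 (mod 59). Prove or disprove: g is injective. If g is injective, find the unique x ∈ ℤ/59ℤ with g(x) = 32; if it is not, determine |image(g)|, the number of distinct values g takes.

47

Since 59 is prime, the nonzero elements of ℤ/59ℤ form a cyclic group of order 58.
As gcd(33, 58) = 1, raising to the 33rd power is a bijection on this group: if x_1^33 ≡ x_2^33 then (x_1x_2^{−1})^33 = 1, and the only element of order dividing gcd(33, 58) = 1 is 1, so x_1 = x_2.
With g(0) = 0 this makes g injective on all of ℤ/59ℤ, hence bijective (finite equal-size domain and codomain). In particular g is injective.
Since g is injective, we find the preimage of 32. The inverse of x ↦ x^33 on (ℤ/59ℤ)^× is x ↦ x^51, because 33·51 = 1683 = 29·58 + 1 ≡ 1 (mod 58) and x^{58} = 1 for x ≠ 0 (Fermat). So g⁻¹(32) = 32^51 mod 59.
Repeated squaring mod 59: 32^1 ≡ 32, 32^2 ≡ 32² = 1024 ≡ 21, 32^4 ≡ 21² = 441 ≡ 28, 32^8 ≡ 28² = 784 ≡ 17, 32^16 ≡ 17² = 289 ≡ 53, 32^32 ≡ 53² = 2809 ≡ 36. Since 51 = 32 + 16 + 2 + 1, 32^51 ≡ 36·53·21·32: 36·53 = 1908 ≡ 20, then 20·21 = 420 ≡ 7, then 7·32 = 224 ≡ 47. So 32^51 ≡ 47 (mod 59).
Hence g⁻¹(32) = 47.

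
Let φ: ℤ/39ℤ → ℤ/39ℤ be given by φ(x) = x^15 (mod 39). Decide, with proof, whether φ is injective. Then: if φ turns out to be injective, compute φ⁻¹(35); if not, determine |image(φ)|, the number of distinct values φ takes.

15

φ(2): Repeated squaring mod 39: 2^1 ≡ 2, 2^2 ≡ 2² = 4, 2^4 ≡ 4² = 16, 2^8 ≡ 16² = 256 ≡ 22. Since 15 = 8 + 4 + 2 + 1, 2^15 ≡ 22·16·4·2: 22·16 = 352 ≡ 1, then 1·4 = 4, then 4·2 = 8. So 2^15 ≡ 8 (mod 39).
φ(5): Repeated squaring mod 39: 5^1 ≡ 5, 5^2 ≡ 5² = 25, 5^4 ≡ 25² = 625 ≡ 1, 5^8 ≡ 1² = 1. Since 15 = 8 + 4 + 2 + 1, 5^15 ≡ 1·1·25·5: 1·1 = 1, then 1·25 = 25, then 25·5 = 125 ≡ 8. So 5^15 ≡ 8 (mod 39).
So φ(2) = φ(5) = 8 while 2 ≠ 5, hence φ is not injective.
Since φ is not injective, we determine |image(φ)|. Computing x^15 mod 39 for each x (by repeated squaring, reducing mod 39 at every step), the values φ(0), φ(1), …, φ(38) are: 0, 1, 8, 27, 25, 8, 21, 31, 5, 27, 25, 5, 12, 13, 14, 21, 1, 38, 21, 34, 5, 18, 1, 38, 18, 25, 26, 27, 34, 14, 12, 34, 8, 18, 31, 14, 12, 31, 38.
The distinct values are {0, 1, 5, 8, 12, 13, 14, 18, 21, 25, 26, 27, 31, 34, 38}; there are 15 of them.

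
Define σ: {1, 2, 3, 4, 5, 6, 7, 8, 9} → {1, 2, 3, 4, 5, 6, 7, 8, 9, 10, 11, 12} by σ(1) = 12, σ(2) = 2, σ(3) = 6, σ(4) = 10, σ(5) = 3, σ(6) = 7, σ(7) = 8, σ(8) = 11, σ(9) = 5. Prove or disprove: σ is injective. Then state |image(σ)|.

9

The values σ(1), …, σ(9) are 12, 2, 6, 10, 3, 7, 8, 11, 5 — all distinct.
So σ(x_1) = σ(x_2) only when x_1 = x_2, and σ is injective.
The image of σ is {2, 3, 5, 6, 7, 8, 10, 11, 12}, which has 9 elements.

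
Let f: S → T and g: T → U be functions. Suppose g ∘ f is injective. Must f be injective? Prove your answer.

Suppose f(s) = f(t). Applying g: (g ∘ f)(s) = (g ∘ f)(t). Since g ∘ f is injective, s = t. So f is injective.

injective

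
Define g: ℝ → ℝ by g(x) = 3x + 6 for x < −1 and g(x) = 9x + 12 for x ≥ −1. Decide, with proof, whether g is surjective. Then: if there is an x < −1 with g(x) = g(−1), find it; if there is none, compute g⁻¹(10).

Both pieces are strictly increasing (slopes 3 and 9), so each is injective on its own interval.
The left piece maps (−∞, −1) onto (−∞, 3); the right piece maps [−1, ∞) onto [3, ∞).
These images together cover ℝ, so g is surjective.
Because the two images are disjoint, no x < −1 has g(x) = g(−1), so we compute g⁻¹(10): 10 lies in [3, ∞), so solve 9x + 12 = 10: x = (10 − 12)/9 = −2/9.

-2/9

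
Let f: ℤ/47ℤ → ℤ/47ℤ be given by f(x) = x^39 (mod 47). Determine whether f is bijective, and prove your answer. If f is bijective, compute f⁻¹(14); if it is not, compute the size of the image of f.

21

Since 47 is prime, the nonzero elements of ℤ/47ℤ form a cyclic group of order 46.
As gcd(39, 46) = 1, raising to the 39th power is a bijection on this group: if s^39 ≡ t^39 then (st^{−1})^39 = 1, and the only element of order dividing gcd(39, 46) = 1 is 1, so s = t.
With f(0) = 0 this makes f injective on all of ℤ/47ℤ, hence bijective (finite equal-size domain and codomain). In particular f is bijective.
Since f is bijective, we find the preimage of 14. The inverse of x ↦ x^39 on (ℤ/47ℤ)^× is x ↦ x^13, because 39·13 = 507 = 11·46 + 1 ≡ 1 (mod 46) and x^{46} = 1 for x ≠ 0 (Fermat). So f⁻¹(14) = 14^13 mod 47.
Repeated squaring mod 47: 14^1 ≡ 14, 14^2 ≡ 14² = 196 ≡ 8, 14^4 ≡ 8² = 64 ≡ 17, 14^8 ≡ 17² = 289 ≡ 7. Since 13 = 8 + 4 + 1, 14^13 ≡ 7·17·14: 7·17 = 119 ≡ 25, then 25·14 = 350 ≡ 21. So 14^13 ≡ 21 (mod 47).
Hence f⁻¹(14) = 21.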